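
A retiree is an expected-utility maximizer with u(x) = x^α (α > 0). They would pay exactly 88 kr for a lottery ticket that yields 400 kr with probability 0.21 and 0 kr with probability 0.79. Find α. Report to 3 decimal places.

α ≈ 1.031

The lottery's expected utility is 0.21·u(400) + 0.79·u(0) = 0.21·400^α (since u(0) = 0 for α > 0).
Setting u(88) equal to that: 88^α = 0.21·400^α ⇒ (88/400)^α = 0.21.
Taking logs: α·ln(88/400) = ln(0.21), so α = -1.560648 / -1.514128 ≈ 1.031.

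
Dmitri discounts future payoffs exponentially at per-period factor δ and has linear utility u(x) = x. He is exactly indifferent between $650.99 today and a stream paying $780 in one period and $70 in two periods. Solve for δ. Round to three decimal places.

Present value of the stream is 780·δ + 70·δ². Indifference gives 780δ + 70δ² = 650.99.
So 70δ² + 780δ − 650.99 = 0.
By the quadratic formula (taking the positive root), δ = (−780 + √790677.20) / 140 ≈ 0.780.

δ ≈ 0.780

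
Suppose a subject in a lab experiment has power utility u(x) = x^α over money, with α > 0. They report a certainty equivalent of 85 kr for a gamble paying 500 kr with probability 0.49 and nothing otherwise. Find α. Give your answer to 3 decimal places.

α ≈ 0.403

Since u(0) = 0, the lottery's EU is 0.49·500^α.
Indifference: 85^α = 0.49·500^α, so (85/500)^α = 0.49.
α = ln(0.49) / ln(85/500) = -0.713350/-1.771957 ≈ 0.403.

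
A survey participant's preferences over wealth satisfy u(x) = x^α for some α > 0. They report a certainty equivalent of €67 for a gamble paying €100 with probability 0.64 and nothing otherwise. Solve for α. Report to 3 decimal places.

Since u(0) = 0, the lottery's EU is 0.64·100^α.
Setting u(67) equal to that: 67^α = 0.64·100^α ⇒ (67/100)^α = 0.64.
Taking logs: α·ln(67/100) = ln(0.64), so α = -0.446287 / -0.400478 ≈ 1.114.

α ≈ 1.114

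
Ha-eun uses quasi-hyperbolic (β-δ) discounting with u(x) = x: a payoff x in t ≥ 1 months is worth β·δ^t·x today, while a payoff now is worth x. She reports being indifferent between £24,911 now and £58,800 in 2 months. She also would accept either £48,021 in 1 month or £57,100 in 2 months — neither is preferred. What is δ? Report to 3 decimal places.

δ ≈ 0.841

The second indifference involves only future payoffs, so β cancels: β·δ^1·48021 = β·δ^2·57100, giving δ = 48021/57100 = 0.84100.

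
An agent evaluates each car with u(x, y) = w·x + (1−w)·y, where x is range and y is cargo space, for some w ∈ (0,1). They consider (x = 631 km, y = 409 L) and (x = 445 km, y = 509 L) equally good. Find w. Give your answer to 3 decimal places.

Equating utilities: w·631 + (1−w)·409 = w·445 + (1−w)·509.
Rearranging, 186·w − 100·(1−w) = 0.
Hence w = 100/(186+100) = 100/286 = 0.350.

w = 0.350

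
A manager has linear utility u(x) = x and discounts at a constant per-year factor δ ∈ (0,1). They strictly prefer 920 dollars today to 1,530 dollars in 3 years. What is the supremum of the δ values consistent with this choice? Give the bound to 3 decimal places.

The preference means 920 > δ^3·1530.
So δ^3 < 920/1530 = 0.60131; taking the cube root of both positive sides preserves the inequality.
δ < (920/1530)^(1/3) ≈ 0.844.

δ < 0.844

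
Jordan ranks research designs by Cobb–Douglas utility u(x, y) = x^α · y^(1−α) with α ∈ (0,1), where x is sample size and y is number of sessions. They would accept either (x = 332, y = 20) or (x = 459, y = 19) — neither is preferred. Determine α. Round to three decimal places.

α ≈ 0.137

Indifference: 332^α · 20^(1−α) = 459^α · 19^(1−α).
Rearrange to (332/459)^α = (19/20)^(1−α) and take logs: α·-0.323915 = (1−α)·-0.051293.
So α/(1−α) = (-0.051293)/(-0.323915) = 0.158353, and α = 0.158353/1.158353 ≈ 0.137.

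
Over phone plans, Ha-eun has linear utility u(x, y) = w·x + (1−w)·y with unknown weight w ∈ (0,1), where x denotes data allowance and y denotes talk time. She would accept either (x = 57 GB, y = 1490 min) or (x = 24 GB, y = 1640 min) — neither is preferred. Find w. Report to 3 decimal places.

w = 0.820

Equating utilities: w·57 + (1−w)·1490 = w·24 + (1−w)·1640.
w·(57−24) = (1−w)·(1640−1490), i.e. w·33 = (1−w)·150.
The marginal rate of substitution is 150/33, so w = 150/(33+150) = 0.820.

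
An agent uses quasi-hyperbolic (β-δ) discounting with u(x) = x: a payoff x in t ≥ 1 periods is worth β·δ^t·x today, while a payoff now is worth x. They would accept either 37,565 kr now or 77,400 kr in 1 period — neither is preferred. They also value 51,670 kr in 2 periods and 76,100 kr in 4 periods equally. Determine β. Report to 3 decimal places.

From the later pair, β·δ^2·51670 = β·δ^4·76100; dividing through, δ^2 = 51670/76100 = 0.67898, so δ = 0.82400.
Substituting δ into 37565 = β·δ·77400: β = 37565/(63777.555) ≈ 0.589.

β ≈ 0.589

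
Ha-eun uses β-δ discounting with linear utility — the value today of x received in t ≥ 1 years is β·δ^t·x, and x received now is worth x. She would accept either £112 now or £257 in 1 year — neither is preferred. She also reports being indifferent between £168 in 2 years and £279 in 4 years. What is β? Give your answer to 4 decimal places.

The second indifference involves only future payoffs, so β cancels: β·δ^2·168 = β·δ^4·279, giving δ^2 = 168/279 = 0.60215, so δ = 0.77598.
Now use the now-vs-future pair: 112 = β·δ·257 gives β = 112/(0.77598·257) ≈ 0.5616.

β ≈ 0.5616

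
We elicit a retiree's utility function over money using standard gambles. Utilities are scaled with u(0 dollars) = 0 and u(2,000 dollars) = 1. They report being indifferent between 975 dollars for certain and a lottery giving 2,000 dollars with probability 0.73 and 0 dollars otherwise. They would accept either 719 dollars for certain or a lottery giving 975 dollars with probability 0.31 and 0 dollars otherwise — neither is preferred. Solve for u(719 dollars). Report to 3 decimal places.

The first gamble pins u(975 dollars): it must equal 0.73·1 + 0.27·0 = 0.73.
Then u(719 dollars) = 0.31·u(975 dollars) + 0.69·u(0 dollars) = 0.31·0.73 + 0.69·0.00 = 0.2263.

0.226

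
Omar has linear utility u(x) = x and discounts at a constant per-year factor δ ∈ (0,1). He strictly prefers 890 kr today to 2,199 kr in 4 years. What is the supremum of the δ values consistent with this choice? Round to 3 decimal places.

δ < 0.798

The preference means 890 > δ^4·2199.
Dividing by 2199: δ^4 < 0.40473. Both sides are positive, so the 4th root keeps the direction.
δ < (890/2199)^(1/4) ≈ 0.798.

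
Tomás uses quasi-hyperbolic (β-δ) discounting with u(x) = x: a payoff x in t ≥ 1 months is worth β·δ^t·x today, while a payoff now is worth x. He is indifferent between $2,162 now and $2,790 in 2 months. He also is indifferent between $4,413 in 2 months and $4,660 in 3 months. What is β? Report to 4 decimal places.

From the later pair, β·δ^2·4413 = β·δ^3·4660; dividing through, δ = 4413/4660 = 0.94700.
Now use the now-vs-future pair: 2162 = β·δ^2·2790 gives β = 2162/(0.89680·2790) ≈ 0.8641.

β ≈ 0.8641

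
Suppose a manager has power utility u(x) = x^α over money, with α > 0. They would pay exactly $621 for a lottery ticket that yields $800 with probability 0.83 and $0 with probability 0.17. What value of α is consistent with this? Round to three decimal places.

The lottery's expected utility is 0.83·u(800) + 0.17·u(0) = 0.83·800^α (since u(0) = 0 for α > 0).
Setting u(621) equal to that: 621^α = 0.83·800^α ⇒ (621/800)^α = 0.83.
α = ln(0.83) / ln(621/800) = -0.186330/-0.253281 ≈ 0.736.

α ≈ 0.736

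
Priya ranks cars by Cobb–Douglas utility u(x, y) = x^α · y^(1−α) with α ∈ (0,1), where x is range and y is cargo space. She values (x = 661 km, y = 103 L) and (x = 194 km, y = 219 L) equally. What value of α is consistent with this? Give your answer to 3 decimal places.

α ≈ 0.381

The Cobb–Douglas utilities coincide, so 661^α·103^(1−α) = 194^α·219^(1−α).
(661/194)^α = (219/103)^(1−α); take logs: α·ln(661/194) = (1−α)·ln(219/103), i.e. α·1.225896 = (1−α)·0.754343.
So α/(1−α) = (0.754343)/(1.225896) = 0.615340, and α = 0.615340/1.615340 ≈ 0.381.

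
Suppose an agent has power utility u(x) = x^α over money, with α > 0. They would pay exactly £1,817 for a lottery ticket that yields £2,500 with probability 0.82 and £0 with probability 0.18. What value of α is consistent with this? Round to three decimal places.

α ≈ 0.622

The lottery's expected utility is 0.82·u(2500) + 0.18·u(0) = 0.82·2500^α (since u(0) = 0 for α > 0).
Equating: 1817^α = 0.82·2500^α, i.e. 0.7268^α = 0.82.
Taking logs: α·ln(1817/2500) = ln(0.82), so α = -0.198451 / -0.319104 ≈ 0.622.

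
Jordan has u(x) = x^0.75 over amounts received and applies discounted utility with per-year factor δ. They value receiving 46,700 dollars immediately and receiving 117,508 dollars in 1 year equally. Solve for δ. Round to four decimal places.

δ ≈ 0.5005

Equating discounted utilities: u(46700) = δ·u(117508) ⇒ δ = u(46700)/u(117508).
With u(x) = x^0.75: δ = 46700^0.75/117508^0.75 = (46700/117508)^0.75 = 0.50054.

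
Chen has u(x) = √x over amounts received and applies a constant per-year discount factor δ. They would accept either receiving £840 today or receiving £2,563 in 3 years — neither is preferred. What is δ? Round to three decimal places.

δ ≈ 0.830

Indifference means u(840) = δ^3 · u(2563), so δ^3 = u(840)/u(2563).
With u(x) = √x: δ^3 = √840/√2563 = √(840/2563) = 0.57249.
So δ = 0.57249^(1/3) ≈ 0.830.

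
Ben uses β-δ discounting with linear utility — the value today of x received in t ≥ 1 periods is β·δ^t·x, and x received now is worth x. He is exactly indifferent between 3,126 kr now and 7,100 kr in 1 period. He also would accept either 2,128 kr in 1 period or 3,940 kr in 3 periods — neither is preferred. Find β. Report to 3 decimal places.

From the later pair, β·δ^1·2128 = β·δ^3·3940; dividing through, δ^2 = 2128/3940 = 0.54010, so δ = 0.73492.
Now use the now-vs-future pair: 3126 = β·δ·7100 gives β = 3126/(0.73492·7100) ≈ 0.599.

β ≈ 0.599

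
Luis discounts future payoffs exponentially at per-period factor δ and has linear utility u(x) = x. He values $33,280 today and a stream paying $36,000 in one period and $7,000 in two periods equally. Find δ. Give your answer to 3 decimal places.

Equating present values: 33280 = 36000δ + 7000δ².
Rearranged: 7000δ² + 36000δ − 33280 = 0.
By the quadratic formula (taking the positive root), δ = (−36000 + √2227840000.00) / 14000 ≈ 0.800.

δ ≈ 0.800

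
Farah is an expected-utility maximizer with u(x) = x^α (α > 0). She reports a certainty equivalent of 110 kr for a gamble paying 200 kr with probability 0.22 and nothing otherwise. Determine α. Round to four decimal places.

α ≈ 2.5327

EU(lottery) = 0.22·200^α + 0.78·0 = 0.22·200^α.
Indifference: 110^α = 0.22·200^α, so (110/200)^α = 0.22.
α = ln(0.22) / ln(110/200) = -1.5141277/-0.5978370 ≈ 2.5327.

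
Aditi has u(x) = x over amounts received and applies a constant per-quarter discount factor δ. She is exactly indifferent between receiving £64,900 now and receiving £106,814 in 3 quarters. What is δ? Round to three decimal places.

δ ≈ 0.847

Indifference means u(64900) = δ^3 · u(106814), so δ^3 = u(64900)/u(106814).
With u(x) = x: δ^3 = 64900/106814 = 0.60760.
So δ = 0.60760^(1/3) ≈ 0.847.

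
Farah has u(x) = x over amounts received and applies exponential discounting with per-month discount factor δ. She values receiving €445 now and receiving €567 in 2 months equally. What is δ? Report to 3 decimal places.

Indifference means u(445) = δ^2 · u(567), so δ^2 = u(445)/u(567).
With u(x) = x: δ^2 = 445/567 = 0.78483.
Hence δ = (0.78483)^(1/2) = 0.88591.

δ ≈ 0.886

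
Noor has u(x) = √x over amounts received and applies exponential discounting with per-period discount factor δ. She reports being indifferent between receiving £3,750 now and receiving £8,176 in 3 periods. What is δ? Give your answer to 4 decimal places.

Indifference means u(3750) = δ^3 · u(8176), so δ^3 = u(3750)/u(8176).
With u(x) = √x: δ^3 = √3750/√8176 = √(3750/8176) = 0.67724.
Taking the cube root: δ = 0.67724^(1/3) ≈ 0.8782.

δ ≈ 0.8782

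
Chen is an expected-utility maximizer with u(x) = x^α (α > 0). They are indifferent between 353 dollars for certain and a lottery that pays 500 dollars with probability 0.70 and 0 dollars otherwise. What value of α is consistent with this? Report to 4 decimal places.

The lottery's expected utility is 0.70·u(500) + 0.30·u(0) = 0.70·500^α (since u(0) = 0 for α > 0).
Equating: 353^α = 0.70·500^α, i.e. 0.7060^α = 0.70.
α = ln(0.70) / ln(353/500) = -0.3566749/-0.3481400 ≈ 1.0245.

α ≈ 1.0245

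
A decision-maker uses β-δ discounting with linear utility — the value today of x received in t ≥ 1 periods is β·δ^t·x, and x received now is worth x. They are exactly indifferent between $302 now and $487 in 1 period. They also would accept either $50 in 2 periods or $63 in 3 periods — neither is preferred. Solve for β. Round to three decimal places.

Both payoffs in the second observation are in the future, so β drops out: δ^2·50 = δ^3·63 ⇒ δ = 50/63 = 0.79365.
Substituting δ into 302 = β·δ·487: β = 302/(386.508) ≈ 0.781.

β ≈ 0.781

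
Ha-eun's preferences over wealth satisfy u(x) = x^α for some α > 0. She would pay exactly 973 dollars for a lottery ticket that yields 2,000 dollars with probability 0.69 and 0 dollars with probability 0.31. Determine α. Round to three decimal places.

The lottery's expected utility is 0.69·u(2000) + 0.31·u(0) = 0.69·2000^α (since u(0) = 0 for α > 0).
Setting u(973) equal to that: 973^α = 0.69·2000^α ⇒ (973/2000)^α = 0.69.
Take logs: α = ln 0.69 / ln(973/2000) ≈ 0.51500.

α ≈ 0.515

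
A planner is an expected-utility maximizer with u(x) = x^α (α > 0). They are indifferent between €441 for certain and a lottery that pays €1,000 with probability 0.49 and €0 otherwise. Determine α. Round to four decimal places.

The lottery's expected utility is 0.49·u(1000) + 0.51·u(0) = 0.49·1000^α (since u(0) = 0 for α > 0).
Equating: 441^α = 0.49·1000^α, i.e. 0.4410^α = 0.49.
Taking logs: α·ln(441/1000) = ln(0.49), so α = -0.7133499 / -0.8187104 ≈ 0.8713.

α ≈ 0.8713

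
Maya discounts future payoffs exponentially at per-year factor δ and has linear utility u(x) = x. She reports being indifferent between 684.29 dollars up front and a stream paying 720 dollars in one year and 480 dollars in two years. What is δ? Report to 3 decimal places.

δ ≈ 0.660

Present value of the stream is 720·δ + 480·δ². Indifference gives 720δ + 480δ² = 684.29.
So 480δ² + 720δ − 684.29 = 0.
The positive root is δ = [−720 + √(720² + 4·480·684.29)] / (2·480) = (−720 + 1353.601)/960 ≈ 0.660.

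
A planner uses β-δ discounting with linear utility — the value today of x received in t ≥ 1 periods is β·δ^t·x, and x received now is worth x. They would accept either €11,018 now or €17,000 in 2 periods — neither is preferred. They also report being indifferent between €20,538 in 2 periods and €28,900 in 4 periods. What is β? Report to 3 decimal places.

β ≈ 0.912

The second indifference involves only future payoffs, so β cancels: β·δ^2·20538 = β·δ^4·28900, giving δ^2 = 20538/28900 = 0.71066, so δ = 0.84301.
Substituting δ into 11018 = β·δ^2·17000: β = 11018/(12081.176) ≈ 0.912.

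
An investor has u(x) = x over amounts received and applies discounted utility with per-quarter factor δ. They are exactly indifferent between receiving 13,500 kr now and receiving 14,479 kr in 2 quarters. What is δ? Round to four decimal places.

Equating discounted utilities: u(13500) = δ^2·u(14479) ⇒ δ^2 = u(13500)/u(14479).
With u(x) = x: δ^2 = 13500/14479 = 0.93238.
So δ = 0.93238^(1/2) ≈ 0.9656.

δ ≈ 0.9656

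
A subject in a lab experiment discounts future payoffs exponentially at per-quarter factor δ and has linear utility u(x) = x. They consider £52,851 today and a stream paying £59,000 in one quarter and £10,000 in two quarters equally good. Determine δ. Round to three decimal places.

δ ≈ 0.790

Equating present values: 52851 = 59000δ + 10000δ².
So 10000δ² + 59000δ − 52851 = 0.
By the quadratic formula (taking the positive root), δ = (−59000 + √5595040000.00) / 20000 ≈ 0.790.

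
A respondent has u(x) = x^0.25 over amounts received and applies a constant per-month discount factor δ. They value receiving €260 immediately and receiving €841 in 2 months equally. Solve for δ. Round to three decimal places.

δ ≈ 0.864

Equating discounted utilities: u(260) = δ^2·u(841) ⇒ δ^2 = u(260)/u(841).
Since u(x) = x^0.25, δ^2 = (260/841)^0.25 = 0.30916^0.25 = 0.74567.
Taking the square root: δ = 0.74567^(1/2) ≈ 0.864.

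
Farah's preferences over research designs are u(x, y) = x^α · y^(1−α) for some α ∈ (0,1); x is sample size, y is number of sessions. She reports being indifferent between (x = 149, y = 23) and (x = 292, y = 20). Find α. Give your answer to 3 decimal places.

α ≈ 0.172

Indifference: 149^α · 23^(1−α) = 292^α · 20^(1−α).
Rearrange to (149/292)^α = (20/23)^(1−α) and take logs: α·-0.672807 = (1−α)·-0.139762.
With A = -0.672807 and B = -0.139762: α·A = (1−α)·B, so α = B/(A+B) = -0.139762/-0.812569 ≈ 0.172.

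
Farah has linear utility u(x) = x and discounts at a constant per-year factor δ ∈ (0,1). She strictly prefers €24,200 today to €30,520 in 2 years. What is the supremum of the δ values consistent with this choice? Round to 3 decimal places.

δ < 0.890

Under u(x) = x this choice says 24200 > δ^2·30520.
So δ^2 < 24200/30520 = 0.79292; taking the square root of both positive sides preserves the inequality.
δ < (24200/30520)^(1/2) ≈ 0.890.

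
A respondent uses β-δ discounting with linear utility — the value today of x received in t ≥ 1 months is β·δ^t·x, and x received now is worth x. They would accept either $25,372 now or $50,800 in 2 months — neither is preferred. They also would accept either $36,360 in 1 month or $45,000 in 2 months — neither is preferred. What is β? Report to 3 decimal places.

Both payoffs in the second observation are in the future, so β drops out: δ^1·36360 = δ^2·45000 ⇒ δ = 36360/45000 = 0.80800.
Now use the now-vs-future pair: 25372 = β·δ^2·50800 gives β = 25372/(0.65286·50800) ≈ 0.765.

β ≈ 0.765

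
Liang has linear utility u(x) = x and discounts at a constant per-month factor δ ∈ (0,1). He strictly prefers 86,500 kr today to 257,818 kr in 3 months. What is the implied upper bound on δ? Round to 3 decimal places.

δ < 0.695

Comparing present values: 86500 > δ^3·257818.
So δ^3 < 86500/257818 = 0.33551; taking the cube root of both positive sides preserves the inequality.
δ < (86500/257818)^(1/3) ≈ 0.695.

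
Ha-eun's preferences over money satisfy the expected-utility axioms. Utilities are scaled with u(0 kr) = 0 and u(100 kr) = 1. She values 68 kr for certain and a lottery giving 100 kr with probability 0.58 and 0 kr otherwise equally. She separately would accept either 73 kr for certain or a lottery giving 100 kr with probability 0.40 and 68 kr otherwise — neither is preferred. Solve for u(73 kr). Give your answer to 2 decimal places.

0.75

The first gamble pins u(68 kr): it must equal 0.58·1 + 0.42·0 = 0.58.
The second indifference gives u(73 kr) = 0.40·u(100 kr) + 0.60·u(68 kr) = 0.40·1.00 + 0.60·0.58 = 0.7480.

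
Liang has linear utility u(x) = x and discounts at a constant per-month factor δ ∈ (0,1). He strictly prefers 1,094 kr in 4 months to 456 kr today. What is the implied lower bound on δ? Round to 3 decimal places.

Comparing present values: 456 < δ^4·1094.
Dividing by 1094: δ^4 > 0.41682. Both sides are positive, so the 4th root keeps the direction.
δ > 0.41682^(1/4) = 0.804.

δ > 0.804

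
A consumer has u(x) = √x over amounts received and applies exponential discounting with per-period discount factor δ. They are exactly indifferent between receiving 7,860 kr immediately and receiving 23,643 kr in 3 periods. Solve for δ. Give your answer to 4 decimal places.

δ ≈ 0.8323

The payoff in 3 periods is discounted by δ^3, so u(7860) = δ^3·u(23643) and δ^3 = u(7860)/u(23643).
Since u(x) = √x, δ^3 = √(7860/23643) = 0.57658.
So δ = 0.57658^(1/3) ≈ 0.8323.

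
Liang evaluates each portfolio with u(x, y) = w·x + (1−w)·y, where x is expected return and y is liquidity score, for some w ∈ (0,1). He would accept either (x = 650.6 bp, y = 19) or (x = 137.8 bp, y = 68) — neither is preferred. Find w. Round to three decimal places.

u(650.6,19) = u(137.8,68) means w·650.6 + (1−w)·19 = w·137.8 + (1−w)·68.
w·(650.6−137.8) = (1−w)·(68−19), i.e. w·512.8 = (1−w)·49.
So w/(1−w) = 49/512.8 = 0.0956, giving w = 49/(512.8+49) = 0.087.

w = 0.087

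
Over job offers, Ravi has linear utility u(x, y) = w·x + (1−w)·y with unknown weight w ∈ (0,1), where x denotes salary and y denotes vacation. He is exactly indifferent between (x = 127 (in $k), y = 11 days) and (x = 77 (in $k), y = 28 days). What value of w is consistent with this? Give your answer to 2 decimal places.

w = 0.25

u(127,11) = u(77,28) means w·127 + (1−w)·11 = w·77 + (1−w)·28.
w·(127−77) = (1−w)·(28−11), i.e. w·50 = (1−w)·17.
So w/(1−w) = 17/50 = 0.3400, giving w = 17/(50+17) = 0.25.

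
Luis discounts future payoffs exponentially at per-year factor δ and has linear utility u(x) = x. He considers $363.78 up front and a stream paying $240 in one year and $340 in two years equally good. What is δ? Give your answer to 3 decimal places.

δ ≈ 0.740

The stream is worth 240δ + 340δ² today, so 240δ + 340δ² = 363.78.
That is, 340δ² + 240δ − 363.78 = 0, a quadratic in δ.
The positive root is δ = [−240 + √(240² + 4·340·363.78)] / (2·340) = (−240 + 743.196)/680 ≈ 0.740.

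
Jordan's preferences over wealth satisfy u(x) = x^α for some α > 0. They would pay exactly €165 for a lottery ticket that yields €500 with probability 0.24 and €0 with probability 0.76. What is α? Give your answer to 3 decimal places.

α ≈ 1.287

The lottery's expected utility is 0.24·u(500) + 0.76·u(0) = 0.24·500^α (since u(0) = 0 for α > 0).
Setting u(165) equal to that: 165^α = 0.24·500^α ⇒ (165/500)^α = 0.24.
α = ln(0.24) / ln(165/500) = -1.427116/-1.108663 ≈ 1.287.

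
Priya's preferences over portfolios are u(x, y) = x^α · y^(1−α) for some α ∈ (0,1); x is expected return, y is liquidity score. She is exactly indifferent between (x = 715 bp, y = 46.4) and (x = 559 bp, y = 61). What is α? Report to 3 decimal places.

α ≈ 0.526

Set the two utilities equal: 715^α·46.4^(1−α) = 559^α·61^(1−α).
Rearrange to (715/559)^α = (61/46.4)^(1−α) and take logs: α·0.246133 = (1−α)·0.273574.
So α/(1−α) = (0.273574)/(0.246133) = 1.111489, and α = 1.111489/2.111489 ≈ 0.526.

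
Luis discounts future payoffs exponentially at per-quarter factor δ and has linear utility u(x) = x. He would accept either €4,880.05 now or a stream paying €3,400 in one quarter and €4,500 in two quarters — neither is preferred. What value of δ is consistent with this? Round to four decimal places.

The stream is worth 3400δ + 4500δ² today, so 3400δ + 4500δ² = 4880.05.
So 4500δ² + 3400δ − 4880.05 = 0.
By the quadratic formula (taking the positive root), δ = (−3400 + √99400900.00) / 9000 ≈ 0.7300.

δ ≈ 0.7300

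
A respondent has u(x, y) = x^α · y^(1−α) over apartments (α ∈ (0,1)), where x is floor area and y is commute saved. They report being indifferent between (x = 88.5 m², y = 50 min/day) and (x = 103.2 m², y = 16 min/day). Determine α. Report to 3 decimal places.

α ≈ 0.881

The Cobb–Douglas utilities coincide, so 88.5^α·50^(1−α) = 103.2^α·16^(1−α).
Taking logs: α·ln 88.5 + (1−α)·ln 50 = α·ln 103.2 + (1−α)·ln 16, i.e. α·-0.153666 = (1−α)·-1.139434.
So α/(1−α) = (-1.139434)/(-0.153666) = 7.415004, and α = 7.415004/8.415004 ≈ 0.881.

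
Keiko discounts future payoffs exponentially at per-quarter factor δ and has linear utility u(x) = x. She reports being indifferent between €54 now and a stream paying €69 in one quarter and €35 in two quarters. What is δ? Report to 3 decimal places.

Present value of the stream is 69·δ + 35·δ². Indifference gives 69δ + 35δ² = 54.
So 35δ² + 69δ − 54 = 0.
The positive root is δ = [−69 + √(69² + 4·35·54)] / (2·35) = (−69 + 111.000)/70 ≈ 0.600.

δ ≈ 0.600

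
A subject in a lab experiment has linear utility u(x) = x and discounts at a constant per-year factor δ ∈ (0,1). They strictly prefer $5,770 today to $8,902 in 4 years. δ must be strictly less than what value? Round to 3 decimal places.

δ < 0.897

Under u(x) = x this choice says 5770 > δ^4·8902.
Dividing by 8902: δ^4 < 0.64817. Both sides are positive, so the 4th root keeps the direction.
δ < (5770/8902)^(1/4) ≈ 0.897.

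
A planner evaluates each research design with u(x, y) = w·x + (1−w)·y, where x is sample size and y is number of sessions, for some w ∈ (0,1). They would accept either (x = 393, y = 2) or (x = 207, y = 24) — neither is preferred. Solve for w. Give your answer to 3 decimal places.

w = 0.106

Indifference: w·393 + (1−w)·2 = w·207 + (1−w)·24.
Rearranging, 186·w − 22·(1−w) = 0.
So w/(1−w) = 22/186 = 0.1183, giving w = 22/(186+22) = 0.106.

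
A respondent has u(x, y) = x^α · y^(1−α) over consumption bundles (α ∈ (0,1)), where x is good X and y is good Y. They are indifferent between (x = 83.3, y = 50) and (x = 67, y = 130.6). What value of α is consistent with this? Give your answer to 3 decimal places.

The Cobb–Douglas utilities coincide, so 83.3^α·50^(1−α) = 67^α·130.6^(1−α).
Rearrange to (83.3/67)^α = (130.6/50)^(1−α) and take logs: α·0.217756 = (1−α)·0.960116.
Thus α·(1.177872) = 0.960116, so α = 0.960116/1.177872 ≈ 0.815.

α ≈ 0.815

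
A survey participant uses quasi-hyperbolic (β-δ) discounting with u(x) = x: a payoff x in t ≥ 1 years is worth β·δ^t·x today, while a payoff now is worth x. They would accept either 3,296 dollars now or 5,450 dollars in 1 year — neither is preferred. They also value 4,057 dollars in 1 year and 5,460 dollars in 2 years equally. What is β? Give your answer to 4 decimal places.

Both payoffs in the second observation are in the future, so β drops out: δ^1·4057 = δ^2·5460 ⇒ δ = 4057/5460 = 0.74304.
Now use the now-vs-future pair: 3296 = β·δ·5450 gives β = 3296/(0.74304·5450) ≈ 0.8139.

β ≈ 0.8139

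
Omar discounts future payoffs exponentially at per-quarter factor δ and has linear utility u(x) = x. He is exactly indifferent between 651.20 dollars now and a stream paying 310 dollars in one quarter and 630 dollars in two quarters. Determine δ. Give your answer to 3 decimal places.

δ ≈ 0.800

Present value of the stream is 310·δ + 630·δ². Indifference gives 310δ + 630δ² = 651.20.
So 630δ² + 310δ − 651.20 = 0.
By the quadratic formula (taking the positive root), δ = (−310 + √1737124.00) / 1260 ≈ 0.800.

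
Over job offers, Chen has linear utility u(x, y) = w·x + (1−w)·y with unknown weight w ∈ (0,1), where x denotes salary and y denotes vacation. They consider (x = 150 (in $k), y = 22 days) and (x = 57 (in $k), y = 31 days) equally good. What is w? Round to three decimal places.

u(150,22) = u(57,31) means w·150 + (1−w)·22 = w·57 + (1−w)·31.
Rearranging, 93·w − 9·(1−w) = 0.
Hence w = 9/(93+9) = 9/102 = 0.088.

w = 0.088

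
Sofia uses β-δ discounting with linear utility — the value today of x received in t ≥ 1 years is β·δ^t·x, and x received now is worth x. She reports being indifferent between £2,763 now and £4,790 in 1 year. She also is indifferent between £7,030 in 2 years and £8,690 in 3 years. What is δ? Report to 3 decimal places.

The second indifference involves only future payoffs, so β cancels: β·δ^2·7030 = β·δ^3·8690, giving δ = 7030/8690 = 0.80898.

δ ≈ 0.809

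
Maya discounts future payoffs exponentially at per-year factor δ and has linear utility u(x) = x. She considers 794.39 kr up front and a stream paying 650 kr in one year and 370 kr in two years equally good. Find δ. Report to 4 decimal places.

δ ≈ 0.8300

Present value of the stream is 650·δ + 370·δ². Indifference gives 650δ + 370δ² = 794.39.
Rearranged: 370δ² + 650δ − 794.39 = 0.
δ = (−650 + √(650² + 4·370·794.39)) / (2·370) = (−650 + √1598197.20) / 740 ≈ 0.8300.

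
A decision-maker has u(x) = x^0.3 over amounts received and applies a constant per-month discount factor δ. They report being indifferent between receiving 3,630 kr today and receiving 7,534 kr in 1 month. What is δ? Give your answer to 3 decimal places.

Indifference means u(3630) = δ · u(7534), so δ = u(3630)/u(7534).
With u(x) = x^0.3: δ = 3630^0.3/7534^0.3 = (3630/7534)^0.3 = 0.80328.

δ ≈ 0.803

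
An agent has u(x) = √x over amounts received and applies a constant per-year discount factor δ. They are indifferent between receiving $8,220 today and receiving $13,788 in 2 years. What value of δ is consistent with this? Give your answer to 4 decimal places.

δ ≈ 0.8787

Indifference means u(8220) = δ^2 · u(13788), so δ^2 = u(8220)/u(13788).
Since u(x) = √x, δ^2 = √(8220/13788) = 0.77212.
Taking the square root: δ = 0.77212^(1/2) ≈ 0.8787.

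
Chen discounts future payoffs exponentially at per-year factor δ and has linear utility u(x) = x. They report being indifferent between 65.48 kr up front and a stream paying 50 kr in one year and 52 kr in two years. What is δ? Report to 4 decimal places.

Equating present values: 65.48 = 50δ + 52δ².
So 52δ² + 50δ − 65.48 = 0.
The positive root is δ = [−50 + √(50² + 4·52·65.48)] / (2·52) = (−50 + 126.964)/104 ≈ 0.7400.

δ ≈ 0.7400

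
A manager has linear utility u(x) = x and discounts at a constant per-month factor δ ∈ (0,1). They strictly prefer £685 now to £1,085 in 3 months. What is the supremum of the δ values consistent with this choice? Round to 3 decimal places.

δ < 0.858

Under u(x) = x this choice says 685 > δ^3·1085.
Hence δ^3 < 685/1085 = 0.63134, and x ↦ x^(1/3) is increasing on (0,∞).
δ < (685/1085)^(1/3) ≈ 0.858.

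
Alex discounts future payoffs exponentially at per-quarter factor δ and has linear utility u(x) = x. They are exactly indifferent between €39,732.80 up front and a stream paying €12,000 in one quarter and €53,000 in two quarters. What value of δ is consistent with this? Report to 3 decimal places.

The stream is worth 12000δ + 53000δ² today, so 12000δ + 53000δ² = 39732.80.
So 53000δ² + 12000δ − 39732.80 = 0.
The positive root is δ = [−12000 + √(12000² + 4·53000·39732.80)] / (2·53000) = (−12000 + 92560.000)/106000 ≈ 0.760.

δ ≈ 0.760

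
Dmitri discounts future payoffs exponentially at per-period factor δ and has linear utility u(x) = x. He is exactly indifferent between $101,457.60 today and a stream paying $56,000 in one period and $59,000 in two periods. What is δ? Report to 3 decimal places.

Present value of the stream is 56000·δ + 59000·δ². Indifference gives 56000δ + 59000δ² = 101457.60.
That is, 59000δ² + 56000δ − 101457.60 = 0, a quadratic in δ.
δ = (−56000 + √(56000² + 4·59000·101457.60)) / (2·59000) = (−56000 + √27079993600.00) / 118000 ≈ 0.920.

δ ≈ 0.920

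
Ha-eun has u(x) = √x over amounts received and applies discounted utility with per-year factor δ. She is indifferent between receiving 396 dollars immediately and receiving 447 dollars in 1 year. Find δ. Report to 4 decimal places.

Indifference means u(396) = δ · u(447), so δ = u(396)/u(447).
Since u(x) = √x, δ = √(396/447) = 0.94123.

δ ≈ 0.9412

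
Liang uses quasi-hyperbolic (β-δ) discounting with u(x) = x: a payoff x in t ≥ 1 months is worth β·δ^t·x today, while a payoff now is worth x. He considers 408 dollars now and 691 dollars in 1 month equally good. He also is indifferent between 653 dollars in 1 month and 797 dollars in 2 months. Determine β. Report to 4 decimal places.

Both payoffs in the second observation are in the future, so β drops out: δ^1·653 = δ^2·797 ⇒ δ = 653/797 = 0.81932.
The first indifference: 408 = β·δ·691, so β = 408/(δ·691) = 408/(0.81932·691) ≈ 0.7207.

β ≈ 0.7207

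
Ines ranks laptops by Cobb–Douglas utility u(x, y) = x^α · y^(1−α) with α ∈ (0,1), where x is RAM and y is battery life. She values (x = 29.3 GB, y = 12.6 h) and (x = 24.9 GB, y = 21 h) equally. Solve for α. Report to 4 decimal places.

α ≈ 0.7584

Set the two utilities equal: 29.3^α·12.6^(1−α) = 24.9^α·21^(1−α).
Rearrange to (29.3/24.9)^α = (21/12.6)^(1−α) and take logs: α·0.1627197 = (1−α)·0.5108256.
Thus α·(0.6735453) = 0.5108256, so α = 0.5108256/0.6735453 ≈ 0.7584.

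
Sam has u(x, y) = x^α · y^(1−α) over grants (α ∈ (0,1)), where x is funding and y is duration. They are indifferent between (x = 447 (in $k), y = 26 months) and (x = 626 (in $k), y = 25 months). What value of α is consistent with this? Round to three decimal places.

α ≈ 0.104

Indifference: 447^α · 26^(1−α) = 626^α · 25^(1−α).
Taking logs: α·ln 447 + (1−α)·ln 26 = α·ln 626 + (1−α)·ln 25, i.e. α·-0.336792 = (1−α)·-0.039221.
Thus α·(-0.376013) = -0.039221, so α = -0.039221/-0.376013 ≈ 0.104.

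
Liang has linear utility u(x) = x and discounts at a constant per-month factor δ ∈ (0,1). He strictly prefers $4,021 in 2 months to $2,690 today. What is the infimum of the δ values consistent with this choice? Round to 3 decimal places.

Under u(x) = x this choice says 2690 < δ^2·4021.
So δ^2 > 2690/4021 = 0.66899; taking the square root of both positive sides preserves the inequality.
δ > 0.66899^(1/2) = 0.818.

δ > 0.818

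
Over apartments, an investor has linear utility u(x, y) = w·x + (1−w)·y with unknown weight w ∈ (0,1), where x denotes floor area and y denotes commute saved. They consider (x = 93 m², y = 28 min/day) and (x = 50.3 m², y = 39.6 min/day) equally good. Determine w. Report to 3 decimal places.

Equating utilities: w·93 + (1−w)·28 = w·50.3 + (1−w)·39.6.
w·(93−50.3) = (1−w)·(39.6−28), i.e. w·42.7 = (1−w)·11.6.
So w/(1−w) = 11.6/42.7 = 0.2717, giving w = 11.6/(42.7+11.6) = 0.214.

w = 0.214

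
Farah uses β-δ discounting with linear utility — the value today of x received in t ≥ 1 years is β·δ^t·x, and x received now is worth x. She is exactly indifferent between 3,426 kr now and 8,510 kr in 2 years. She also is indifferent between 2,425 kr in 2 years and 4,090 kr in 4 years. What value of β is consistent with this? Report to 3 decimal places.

β ≈ 0.679

The second indifference involves only future payoffs, so β cancels: β·δ^2·2425 = β·δ^4·4090, giving δ^2 = 2425/4090 = 0.59291, so δ = 0.77001.
The first indifference: 3426 = β·δ^2·8510, so β = 3426/(δ^2·8510) = 3426/(0.59291·8510) ≈ 0.679.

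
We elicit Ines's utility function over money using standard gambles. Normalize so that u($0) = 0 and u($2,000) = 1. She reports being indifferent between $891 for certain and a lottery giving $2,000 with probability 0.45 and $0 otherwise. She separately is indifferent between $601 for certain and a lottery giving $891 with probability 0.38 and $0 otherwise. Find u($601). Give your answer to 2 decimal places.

0.17

First, u($891) = 0.45·u($2,000) + 0.55·u($0) = 0.45.
Chaining: u($601) = 0.38·0.45 + 0.62·0.00 = 0.1710.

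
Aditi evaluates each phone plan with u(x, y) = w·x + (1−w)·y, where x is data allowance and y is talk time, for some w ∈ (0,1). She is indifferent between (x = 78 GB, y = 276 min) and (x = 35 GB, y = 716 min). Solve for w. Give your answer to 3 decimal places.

u(78,276) = u(35,716) means w·78 + (1−w)·276 = w·35 + (1−w)·716.
Collecting terms: w·43 = (1−w)·440.
So w/(1−w) = 440/43 = 10.2326, giving w = 440/(43+440) = 0.911.

w = 0.911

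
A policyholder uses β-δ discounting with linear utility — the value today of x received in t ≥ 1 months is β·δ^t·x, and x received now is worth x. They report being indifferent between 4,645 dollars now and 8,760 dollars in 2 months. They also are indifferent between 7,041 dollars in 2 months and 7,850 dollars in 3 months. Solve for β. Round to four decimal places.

β ≈ 0.6591

From the later pair, β·δ^2·7041 = β·δ^3·7850; dividing through, δ = 7041/7850 = 0.89694.
The first indifference: 4645 = β·δ^2·8760, so β = 4645/(δ^2·8760) = 4645/(0.80451·8760) ≈ 0.6591.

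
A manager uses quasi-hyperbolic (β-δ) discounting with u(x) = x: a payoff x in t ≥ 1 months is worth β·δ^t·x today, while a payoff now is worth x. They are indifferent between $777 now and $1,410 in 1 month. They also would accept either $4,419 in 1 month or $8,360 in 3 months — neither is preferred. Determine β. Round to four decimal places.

β ≈ 0.7580

Both payoffs in the second observation are in the future, so β drops out: δ^1·4419 = δ^3·8360 ⇒ δ^2 = 4419/8360 = 0.52859, so δ = 0.72704.
The first indifference: 777 = β·δ·1410, so β = 777/(δ·1410) = 777/(0.72704·1410) ≈ 0.7580.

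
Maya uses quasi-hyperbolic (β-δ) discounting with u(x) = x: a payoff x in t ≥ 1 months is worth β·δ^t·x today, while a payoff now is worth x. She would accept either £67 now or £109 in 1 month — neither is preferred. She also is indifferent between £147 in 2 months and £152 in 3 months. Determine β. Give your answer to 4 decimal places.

β ≈ 0.6356

Both payoffs in the second observation are in the future, so β drops out: δ^2·147 = δ^3·152 ⇒ δ = 147/152 = 0.96711.
The first indifference: 67 = β·δ·109, so β = 67/(δ·109) = 67/(0.96711·109) ≈ 0.6356.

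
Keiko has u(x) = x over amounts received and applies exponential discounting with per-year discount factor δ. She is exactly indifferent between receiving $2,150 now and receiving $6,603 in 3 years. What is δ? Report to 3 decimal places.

δ ≈ 0.688

Indifference means u(2150) = δ^3 · u(6603), so δ^3 = u(2150)/u(6603).
With u(x) = x: δ^3 = 2150/6603 = 0.32561.
Hence δ = (0.32561)^(1/3) = 0.68796.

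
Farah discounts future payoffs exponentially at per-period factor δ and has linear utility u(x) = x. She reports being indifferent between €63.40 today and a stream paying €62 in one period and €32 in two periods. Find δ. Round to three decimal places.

The stream is worth 62δ + 32δ² today, so 62δ + 32δ² = 63.40.
So 32δ² + 62δ − 63.40 = 0.
By the quadratic formula (taking the positive root), δ = (−62 + √11959.20) / 64 ≈ 0.740.

δ ≈ 0.740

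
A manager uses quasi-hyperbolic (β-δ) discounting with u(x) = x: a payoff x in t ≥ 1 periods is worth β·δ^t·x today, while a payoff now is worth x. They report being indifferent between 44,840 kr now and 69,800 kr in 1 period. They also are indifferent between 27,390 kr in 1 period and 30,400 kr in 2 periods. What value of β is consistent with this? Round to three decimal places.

The second indifference involves only future payoffs, so β cancels: β·δ^1·27390 = β·δ^2·30400, giving δ = 27390/30400 = 0.90099.
Now use the now-vs-future pair: 44840 = β·δ·69800 gives β = 44840/(0.90099·69800) ≈ 0.713.

β ≈ 0.713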